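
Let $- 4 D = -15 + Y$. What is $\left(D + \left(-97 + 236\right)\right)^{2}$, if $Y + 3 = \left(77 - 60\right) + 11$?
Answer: $\frac{74529}{4} \approx 18632.0$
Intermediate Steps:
$Y = 25$ ($Y = -3 + \left(\left(77 - 60\right) + 11\right) = -3 + \left(17 + 11\right) = -3 + 28 = 25$)
$D = - \frac{5}{2}$ ($D = - \frac{-15 + 25}{4} = \left(- \frac{1}{4}\right) 10 = - \frac{5}{2} \approx -2.5$)
$\left(D + \left(-97 + 236\right)\right)^{2} = \left(- \frac{5}{2} + \left(-97 + 236\right)\right)^{2} = \left(- \frac{5}{2} + 139\right)^{2} = \left(\frac{273}{2}\right)^{2} = \frac{74529}{4}$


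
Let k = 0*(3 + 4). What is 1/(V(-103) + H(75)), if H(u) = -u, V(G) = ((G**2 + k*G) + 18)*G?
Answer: -1/1094656 ≈ -9.1353e-7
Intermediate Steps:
k = 0 (k = 0*7 = 0)
V(G) = G*(18 + G**2) (V(G) = ((G**2 + 0*G) + 18)*G = ((G**2 + 0) + 18)*G = (G**2 + 18)*G = (18 + G**2)*G = G*(18 + G**2))
1/(V(-103) + H(75)) = 1/(-103*(18 + (-103)**2) - 1*75) = 1/(-103*(18 + 10609) - 75) = 1/(-103*10627 - 75) = 1/(-1094581 - 75) = 1/(-1094656) = -1/1094656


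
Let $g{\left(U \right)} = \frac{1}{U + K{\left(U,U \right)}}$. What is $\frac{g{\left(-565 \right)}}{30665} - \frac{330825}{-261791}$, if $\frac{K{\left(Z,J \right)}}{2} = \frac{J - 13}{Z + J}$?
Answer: $\frac{646518713439692}{511608216593341} \approx 1.2637$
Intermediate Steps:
$K{\left(Z,J \right)} = \frac{2 \left(-13 + J\right)}{J + Z}$ ($K{\left(Z,J \right)} = 2 \frac{J - 13}{Z + J} = 2 \frac{-13 + J}{J + Z} = \frac{2 \left(-13 + J\right)}{J + Z}$)
$g{\left(U \right)} = \frac{1}{U + \frac{-13 + U}{U}}$ ($g{\left(U \right)} = \frac{1}{U + \frac{2 \left(-13 + U\right)}{U + U}} = \frac{1}{U + \frac{2 \left(-13 + U\right)}{2 U}} = \frac{1}{U + 2 \frac{1}{2 U} \left(-13 + U\right)} = \frac{1}{U + \frac{-13 + U}{U}}$)
$\frac{g{\left(-565 \right)}}{30665} - \frac{330825}{-261791} = \frac{\left(-565\right) \frac{1}{-13 - 565 + \left(-565\right)^{2}}}{30665} - \frac{330825}{-261791} = - \frac{565}{-13 - 565 + 319225} \cdot \frac{1}{30665} - - \frac{330825}{261791} = - \frac{565}{318647} \cdot \frac{1}{30665} + \frac{330825}{261791} = \left(-565\right) \frac{1}{318647} \cdot \frac{1}{30665} + \frac{330825}{261791} = \left(- \frac{565}{318647}\right) \frac{1}{30665} + \frac{330825}{261791} = - \frac{113}{1954262051} + \frac{330825}{261791} = \frac{646518713439692}{511608216593341}$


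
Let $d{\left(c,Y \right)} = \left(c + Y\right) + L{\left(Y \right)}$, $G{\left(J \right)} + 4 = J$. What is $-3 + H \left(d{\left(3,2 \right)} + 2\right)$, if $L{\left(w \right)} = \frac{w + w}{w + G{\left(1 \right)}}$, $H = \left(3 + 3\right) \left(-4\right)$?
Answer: $-75$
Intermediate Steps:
$G{\left(J \right)} = -4 + J$
$H = -24$ ($H = 6 \left(-4\right) = -24$)
$L{\left(w \right)} = \frac{2 w}{-3 + w}$ ($L{\left(w \right)} = \frac{w + w}{w + \left(-4 + 1\right)} = \frac{2 w}{w - 3} = \frac{2 w}{-3 + w}$)
$d{\left(c,Y \right)} = Y + c + \frac{2 Y}{-3 + Y}$ ($d{\left(c,Y \right)} = \left(c + Y\right) + \frac{2 Y}{-3 + Y} = \left(Y + c\right) + \frac{2 Y}{-3 + Y} = Y + c + \frac{2 Y}{-3 + Y}$)
$-3 + H \left(d{\left(3,2 \right)} + 2\right) = -3 - 24 \left(\frac{2 \cdot 2 + \left(-3 + 2\right) \left(2 + 3\right)}{-3 + 2} + 2\right) = -3 - 24 \left(\frac{4 - 5}{-1} + 2\right) = -3 - 24 \left(- (4 - 5) + 2\right) = -3 - 24 \left(\left(-1\right) \left(-1\right) + 2\right) = -3 - 24 \left(1 + 2\right) = -3 - 72 = -75$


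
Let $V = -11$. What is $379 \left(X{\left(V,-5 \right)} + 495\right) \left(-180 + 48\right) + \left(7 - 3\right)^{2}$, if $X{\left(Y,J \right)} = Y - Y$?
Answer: $-24763844$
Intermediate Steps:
$X{\left(Y,J \right)} = 0$
$379 \left(X{\left(V,-5 \right)} + 495\right) \left(-180 + 48\right) + \left(7 - 3\right)^{2} = 379 \left(0 + 495\right) \left(-180 + 48\right) + \left(7 - 3\right)^{2} = 379 \cdot 495 \left(-132\right) + 4^{2} = 379 \left(-65340\right) + 16 = -24763860 + 16 = -24763844$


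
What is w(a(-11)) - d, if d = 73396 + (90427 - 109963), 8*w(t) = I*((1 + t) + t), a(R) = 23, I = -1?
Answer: -430927/8 ≈ -53866.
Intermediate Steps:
w(t) = -⅛ - t/4 (w(t) = (-((1 + t) + t))/8 = (-(1 + 2*t))/8 = (-1 - 2*t)/8 = -⅛ - t/4)
d = 53860 (d = 73396 - 19536 = 53860)
w(a(-11)) - d = (-⅛ - ¼*23) - 1*53860 = (-⅛ - 23/4) - 53860 = -47/8 - 53860 = -430927/8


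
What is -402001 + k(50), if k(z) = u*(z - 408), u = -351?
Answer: -276343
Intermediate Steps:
k(z) = 143208 - 351*z (k(z) = -351*(z - 408) = -351*(-408 + z) = 143208 - 351*z)
-402001 + k(50) = -402001 + (143208 - 351*50) = -402001 + (143208 - 17550) = -402001 + 125658 = -276343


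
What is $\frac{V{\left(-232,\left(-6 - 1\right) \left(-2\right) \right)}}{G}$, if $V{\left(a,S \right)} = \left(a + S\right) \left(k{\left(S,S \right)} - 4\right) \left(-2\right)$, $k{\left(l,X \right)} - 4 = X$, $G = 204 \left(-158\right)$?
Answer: $- \frac{763}{4029} \approx -0.18938$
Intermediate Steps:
$G = -32232$
$k{\left(l,X \right)} = 4 + X$
$V{\left(a,S \right)} = - 2 S \left(S + a\right)$ ($V{\left(a,S \right)} = \left(a + S\right) \left(\left(4 + S\right) - 4\right) \left(-2\right) = \left(S + a\right) S \left(-2\right) = S \left(S + a\right) \left(-2\right) = - 2 S \left(S + a\right)$)
$\frac{V{\left(-232,\left(-6 - 1\right) \left(-2\right) \right)}}{G} = \frac{2 \left(-6 - 1\right) \left(-2\right) \left(- \left(-6 - 1\right) \left(-2\right) - -232\right)}{-32232} = 2 \left(\left(-7\right) \left(-2\right)\right) \left(- \left(-7\right) \left(-2\right) + 232\right) \left(- \frac{1}{32232}\right) = 2 \cdot 14 \left(\left(-1\right) 14 + 232\right) \left(- \frac{1}{32232}\right) = 2 \cdot 14 \left(-14 + 232\right) \left(- \frac{1}{32232}\right) = 2 \cdot 14 \cdot 218 \left(- \frac{1}{32232}\right) = 6104 \left(- \frac{1}{32232}\right) = - \frac{763}{4029}$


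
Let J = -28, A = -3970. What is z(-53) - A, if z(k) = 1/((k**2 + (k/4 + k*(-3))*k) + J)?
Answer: 78506746/19775 ≈ 3970.0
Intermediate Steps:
z(k) = 1/(-28 - 7*k**2/4) (z(k) = 1/((k**2 + (k/4 + k*(-3))*k) - 28) = 1/((k**2 + (k*(1/4) - 3*k)*k) - 28) = 1/((k**2 + (k/4 - 3*k)*k) - 28) = 1/((k**2 + (-11*k/4)*k) - 28) = 1/((k**2 - 11*k**2/4) - 28) = 1/(-7*k**2/4 - 28) = 1/(-28 - 7*k**2/4))
z(-53) - A = -4/(112 + 7*(-53)**2) - 1*(-3970) = -4/(112 + 7*2809) + 3970 = -4/(112 + 19663) + 3970 = -4/19775 + 3970 = 78506746/19775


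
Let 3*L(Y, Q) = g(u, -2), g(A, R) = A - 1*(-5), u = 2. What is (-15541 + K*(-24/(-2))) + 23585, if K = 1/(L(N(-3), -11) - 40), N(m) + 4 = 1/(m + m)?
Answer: 908936/113 ≈ 8043.7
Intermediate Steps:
N(m) = -4 + 1/(2*m) (N(m) = -4 + 1/(m + m) = -4 + 1/(2*m))
g(A, R) = 5 + A (g(A, R) = A + 5 = 5 + A)
L(Y, Q) = 7/3 (L(Y, Q) = (5 + 2)/3 = (⅓)*7 = 7/3)
K = -3/113 (K = 1/(7/3 - 40) = 1/(-113/3) = -3/113 ≈ -0.026549)
(-15541 + K*(-24/(-2))) + 23585 = (-15541 - (-72)/(113*(-2))) + 23585 = (-15541 - (-72)*(-1)/(113*2)) + 23585 = (-15541 - 3/113*12) + 23585 = (-15541 - 36/113) + 23585 = -1756169/113 + 23585 = 908936/113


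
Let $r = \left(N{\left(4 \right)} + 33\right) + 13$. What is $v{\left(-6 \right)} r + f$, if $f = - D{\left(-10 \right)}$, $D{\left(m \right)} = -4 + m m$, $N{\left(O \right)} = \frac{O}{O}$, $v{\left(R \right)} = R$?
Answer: $-378$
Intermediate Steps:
$N{\left(O \right)} = 1$
$D{\left(m \right)} = -4 + m^{2}$
$r = 47$ ($r = \left(1 + 33\right) + 13 = 34 + 13 = 47$)
$f = -96$ ($f = - (-4 + \left(-10\right)^{2}) = - (-4 + 100) = \left(-1\right) 96 = -96$)
$v{\left(-6 \right)} r + f = \left(-6\right) 47 - 96 = -282 - 96 = -378$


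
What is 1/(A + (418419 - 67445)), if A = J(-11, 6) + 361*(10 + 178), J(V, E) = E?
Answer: 1/418848 ≈ 2.3875e-6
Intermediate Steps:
A = 67874 (A = 6 + 361*(10 + 178) = 6 + 361*188 = 6 + 67868 = 67874)
1/(A + (418419 - 67445)) = 1/(67874 + (418419 - 67445)) = 1/(67874 + 350974) = 1/418848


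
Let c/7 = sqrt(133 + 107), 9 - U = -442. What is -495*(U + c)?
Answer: -223245 - 13860*sqrt(15) ≈ -2.7692e+5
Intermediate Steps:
U = 451 (U = 9 - 1*(-442) = 9 + 442 = 451)
c = 28*sqrt(15) (c = 7*sqrt(133 + 107) = 7*sqrt(240) = 7*(4*sqrt(15)) = 28*sqrt(15) ≈ 108.44)
-495*(U + c) = -495*(451 + 28*sqrt(15)) = -223245 - 13860*sqrt(15)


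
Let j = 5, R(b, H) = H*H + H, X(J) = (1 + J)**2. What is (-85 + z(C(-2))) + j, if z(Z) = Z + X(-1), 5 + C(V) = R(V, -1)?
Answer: -85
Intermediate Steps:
R(b, H) = H + H**2 (R(b, H) = H**2 + H = H + H**2)
C(V) = -5 (C(V) = -5 - (1 - 1) = -5 - 1*0 = -5 + 0 = -5)
z(Z) = Z (z(Z) = Z + (1 - 1)**2 = Z + 0**2 = Z + 0 = Z)
(-85 + z(C(-2))) + j = (-85 - 5) + 5 = -90 + 5 = -85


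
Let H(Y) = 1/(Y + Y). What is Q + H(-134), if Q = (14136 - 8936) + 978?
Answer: 1655703/268 ≈ 6178.0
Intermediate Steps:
Q = 6178 (Q = 5200 + 978 = 6178)
H(Y) = 1/(2*Y)
Q + H(-134) = 6178 + (½)/(-134) = 6178 + (½)*(-1/134) = 6178 - 1/268 = 1655703/268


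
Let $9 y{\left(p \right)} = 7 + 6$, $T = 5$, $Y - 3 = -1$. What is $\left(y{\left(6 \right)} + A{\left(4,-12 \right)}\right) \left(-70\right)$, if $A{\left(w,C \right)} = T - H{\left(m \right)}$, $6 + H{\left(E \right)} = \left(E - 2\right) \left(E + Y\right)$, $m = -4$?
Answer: $- \frac{280}{9} \approx -31.111$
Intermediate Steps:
$Y = 2$ ($Y = 3 - 1 = 2$)
$H{\left(E \right)} = -6 + \left(-2 + E\right) \left(2 + E\right)$ ($H{\left(E \right)} = -6 + \left(E - 2\right) \left(E + 2\right) = -6 + \left(-2 + E\right) \left(2 + E\right)$)
$y{\left(p \right)} = \frac{13}{9}$ ($y{\left(p \right)} = \frac{7 + 6}{9} = \frac{1}{9} \cdot 13 = \frac{13}{9}$)
$A{\left(w,C \right)} = -1$ ($A{\left(w,C \right)} = 5 - \left(-10 + \left(-4\right)^{2}\right) = 5 - \left(-10 + 16\right) = 5 - 6 = -1$)
$\left(y{\left(6 \right)} + A{\left(4,-12 \right)}\right) \left(-70\right) = \left(\frac{13}{9} - 1\right) \left(-70\right) = \frac{4}{9} \left(-70\right) = - \frac{280}{9}$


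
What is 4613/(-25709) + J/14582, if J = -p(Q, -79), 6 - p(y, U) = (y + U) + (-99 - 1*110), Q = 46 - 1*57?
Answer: -75108011/374888638 ≈ -0.20035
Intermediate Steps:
Q = -11 (Q = 46 - 57 = -11)
p(y, U) = 215 - U - y (p(y, U) = 6 - ((y + U) + (-99 - 1*110)) = 6 - ((U + y) + (-99 - 110)) = 6 - ((U + y) - 209) = 6 - (-209 + U + y) = 6 + (209 - U - y) = 215 - U - y)
J = -305 (J = -(215 - 1*(-79) - 1*(-11)) = -(215 + 79 + 11) = -1*305 = -305)
4613/(-25709) + J/14582 = 4613/(-25709) - 305/14582 = 4613*(-1/25709) - 305*1/14582 = -4613/25709 - 305/14582 = -75108011/374888638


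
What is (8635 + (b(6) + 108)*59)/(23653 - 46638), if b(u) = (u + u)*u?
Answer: -3851/4597 ≈ -0.83772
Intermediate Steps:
b(u) = 2*u² (b(u) = (2*u)*u = 2*u²)
(8635 + (b(6) + 108)*59)/(23653 - 46638) = (8635 + (2*6² + 108)*59)/(23653 - 46638) = (8635 + (2*36 + 108)*59)/(-22985) = (8635 + (72 + 108)*59)*(-1/22985) = (8635 + 180*59)*(-1/22985) = (8635 + 10620)*(-1/22985) = 19255*(-1/22985) = -3851/4597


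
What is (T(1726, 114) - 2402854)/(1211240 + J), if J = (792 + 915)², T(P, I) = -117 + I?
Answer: -2402857/4125089 ≈ -0.58250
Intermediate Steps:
J = 2913849 (J = 1707² = 2913849)
(T(1726, 114) - 2402854)/(1211240 + J) = ((-117 + 114) - 2402854)/(1211240 + 2913849) = (-3 - 2402854)/4125089 = -2402857*1/4125089 = -2402857/4125089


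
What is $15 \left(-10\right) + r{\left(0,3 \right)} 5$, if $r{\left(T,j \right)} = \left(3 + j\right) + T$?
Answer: $-120$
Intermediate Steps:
$r{\left(T,j \right)} = 3 + T + j$
$15 \left(-10\right) + r{\left(0,3 \right)} 5 = 15 \left(-10\right) + \left(3 + 0 + 3\right) 5 = -150 + 6 \cdot 5 = -150 + 30 = -120$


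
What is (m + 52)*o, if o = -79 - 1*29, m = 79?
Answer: -14148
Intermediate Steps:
o = -108 (o = -79 - 29 = -108)
(m + 52)*o = (79 + 52)*(-108) = 131*(-108) = -14148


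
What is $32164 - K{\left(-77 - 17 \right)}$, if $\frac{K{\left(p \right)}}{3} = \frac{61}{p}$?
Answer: $\frac{3023599}{94} \approx 32166.0$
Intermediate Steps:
$K{\left(p \right)} = \frac{183}{p}$ ($K{\left(p \right)} = 3 \frac{61}{p} = \frac{183}{p}$)
$32164 - K{\left(-77 - 17 \right)} = 32164 - \frac{183}{-77 - 17} = 32164 - \frac{183}{-94} = 32164 - 183 \left(- \frac{1}{94}\right) = 32164 - - \frac{183}{94} = 32164 + \frac{183}{94} = \frac{3023599}{94}$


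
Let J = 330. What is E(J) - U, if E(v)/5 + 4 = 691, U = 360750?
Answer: -357315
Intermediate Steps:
E(v) = 3435 (E(v) = -20 + 5*691 = -20 + 3455 = 3435)
E(J) - U = 3435 - 1*360750 = 3435 - 360750 = -357315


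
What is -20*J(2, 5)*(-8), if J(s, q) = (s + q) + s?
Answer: 1440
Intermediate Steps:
J(s, q) = q + 2*s (J(s, q) = (q + s) + s = q + 2*s)
-20*J(2, 5)*(-8) = -20*(5 + 2*2)*(-8) = -20*(5 + 4)*(-8) = -20*9*(-8) = -180*(-8) = 1440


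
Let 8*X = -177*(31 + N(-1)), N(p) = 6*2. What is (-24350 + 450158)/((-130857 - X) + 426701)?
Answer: 3406464/2374363 ≈ 1.4347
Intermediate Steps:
N(p) = 12
X = -7611/8 (X = (-177*(31 + 12))/8 = (-177*43)/8 = (1/8)*(-7611) = -7611/8 ≈ -951.38)
(-24350 + 450158)/((-130857 - X) + 426701) = (-24350 + 450158)/((-130857 - 1*(-7611/8)) + 426701) = 425808/((-130857 + 7611/8) + 426701) = 425808/(-1039245/8 + 426701) = 425808/(2374363/8) = 425808*(8/2374363) = 3406464/2374363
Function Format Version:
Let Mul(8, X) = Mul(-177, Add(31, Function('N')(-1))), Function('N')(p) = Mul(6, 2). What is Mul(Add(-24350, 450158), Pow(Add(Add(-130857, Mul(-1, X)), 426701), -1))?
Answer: Rational(3406464, 2374363) ≈ 1.4347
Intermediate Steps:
Function('N')(p) = 12
X = Rational(-7611, 8) (X = Mul(Rational(1, 8), Mul(-177, Add(31, 12))) = Mul(Rational(1, 8), Mul(-177, 43)) = Mul(Rational(1, 8), -7611) = Rational(-7611, 8) ≈ -951.38)
Mul(Add(-24350, 450158), Pow(Add(Add(-130857, Mul(-1, X)), 426701), -1)) = Mul(Add(-24350, 450158), Pow(Add(Add(-130857, Mul(-1, Rational(-7611, 8))), 426701), -1)) = Mul(425808, Pow(Add(Add(-130857, Rational(7611, 8)), 426701), -1)) = Mul(425808, Pow(Add(Rational(-1039245, 8), 426701), -1)) = Mul(425808, Pow(Rational(2374363, 8), -1)) = Mul(425808, Rational(8, 2374363)) = Rational(3406464, 2374363)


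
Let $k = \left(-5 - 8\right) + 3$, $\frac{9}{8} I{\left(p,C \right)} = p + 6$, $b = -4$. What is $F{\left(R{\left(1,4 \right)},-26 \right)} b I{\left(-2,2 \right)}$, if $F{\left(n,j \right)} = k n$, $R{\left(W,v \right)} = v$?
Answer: $\frac{5120}{9} \approx 568.89$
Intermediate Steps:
$I{\left(p,C \right)} = \frac{16}{3} + \frac{8 p}{9}$ ($I{\left(p,C \right)} = \frac{8 \left(p + 6\right)}{9} = \frac{8 \left(6 + p\right)}{9} = \frac{16}{3} + \frac{8 p}{9}$)
$k = -10$ ($k = -13 + 3 = -10$)
$F{\left(n,j \right)} = - 10 n$
$F{\left(R{\left(1,4 \right)},-26 \right)} b I{\left(-2,2 \right)} = \left(-10\right) 4 \left(- 4 \left(\frac{16}{3} + \frac{8}{9} \left(-2\right)\right)\right) = - 40 \left(- 4 \left(\frac{16}{3} - \frac{16}{9}\right)\right) = - 40 \left(\left(-4\right) \frac{32}{9}\right) = \left(-40\right) \left(- \frac{128}{9}\right) = \frac{5120}{9}$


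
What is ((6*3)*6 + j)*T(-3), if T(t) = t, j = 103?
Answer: -633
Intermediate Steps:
((6*3)*6 + j)*T(-3) = ((6*3)*6 + 103)*(-3) = (18*6 + 103)*(-3) = (108 + 103)*(-3) = 211*(-3) = -633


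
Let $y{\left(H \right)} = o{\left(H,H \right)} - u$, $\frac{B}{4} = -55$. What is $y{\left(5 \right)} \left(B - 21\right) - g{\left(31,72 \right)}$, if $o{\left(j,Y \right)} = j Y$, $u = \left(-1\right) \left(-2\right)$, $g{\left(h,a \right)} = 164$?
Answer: $-5707$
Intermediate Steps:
$B = -220$ ($B = 4 \left(-55\right) = -220$)
$u = 2$
$o{\left(j,Y \right)} = Y j$
$y{\left(H \right)} = -2 + H^{2}$ ($y{\left(H \right)} = H H - 2 = H^{2} - 2 = -2 + H^{2}$)
$y{\left(5 \right)} \left(B - 21\right) - g{\left(31,72 \right)} = \left(-2 + 5^{2}\right) \left(-220 - 21\right) - 164 = \left(-2 + 25\right) \left(-241\right) - 164 = 23 \left(-241\right) - 164 = -5543 - 164 = -5707$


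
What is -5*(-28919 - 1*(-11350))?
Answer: 87845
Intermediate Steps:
-5*(-28919 - 1*(-11350)) = -5*(-28919 + 11350) = -5*(-17569) = 87845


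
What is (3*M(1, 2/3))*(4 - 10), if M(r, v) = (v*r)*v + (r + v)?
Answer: -38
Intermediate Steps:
M(r, v) = r + v + r*v² (M(r, v) = (r*v)*v + (r + v) = r*v² + (r + v) = r + v + r*v²)
(3*M(1, 2/3))*(4 - 10) = (3*(1 + 2/3 + 1*(2/3)²))*(4 - 10) = (3*(1 + 2*(⅓) + 1*(2*(⅓))²))*(-6) = (3*(1 + ⅔ + 1*(⅔)²))*(-6) = (3*(1 + ⅔ + 1*(4/9)))*(-6) = (3*(1 + ⅔ + 4/9))*(-6) = (3*(19/9))*(-6) = (19/3)*(-6) = -38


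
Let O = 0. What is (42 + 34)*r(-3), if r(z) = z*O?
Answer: 0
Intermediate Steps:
r(z) = 0 (r(z) = z*0 = 0)
(42 + 34)*r(-3) = (42 + 34)*0 = 76*0 = 0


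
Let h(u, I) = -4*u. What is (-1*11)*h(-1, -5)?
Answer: -44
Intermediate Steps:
(-1*11)*h(-1, -5) = (-1*11)*(-4*(-1)) = -11*4 = -44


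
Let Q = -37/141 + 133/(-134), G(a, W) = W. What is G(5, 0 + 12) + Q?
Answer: 203017/18894 ≈ 10.745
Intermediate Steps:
Q = -23711/18894 (Q = -37*1/141 + 133*(-1/134) = -37/141 - 133/134 = -23711/18894 ≈ -1.2549)
G(5, 0 + 12) + Q = (0 + 12) - 23711/18894 = 12 - 23711/18894 = 203017/18894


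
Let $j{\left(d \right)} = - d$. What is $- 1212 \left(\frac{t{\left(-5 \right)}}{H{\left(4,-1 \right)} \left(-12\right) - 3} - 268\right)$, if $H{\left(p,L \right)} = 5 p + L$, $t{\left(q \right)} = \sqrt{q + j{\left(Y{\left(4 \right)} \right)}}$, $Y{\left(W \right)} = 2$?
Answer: $324816 + \frac{404 i \sqrt{7}}{77} \approx 3.2482 \cdot 10^{5} + 13.882 i$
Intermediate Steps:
$t{\left(q \right)} = \sqrt{-2 + q}$ ($t{\left(q \right)} = \sqrt{q - 2} = \sqrt{-2 + q}$)
$H{\left(p,L \right)} = L + 5 p$
$- 1212 \left(\frac{t{\left(-5 \right)}}{H{\left(4,-1 \right)} \left(-12\right) - 3} - 268\right) = - 1212 \left(\frac{\sqrt{-2 - 5}}{\left(-1 + 5 \cdot 4\right) \left(-12\right) - 3} - 268\right) = - 1212 \left(\frac{\sqrt{-7}}{\left(-1 + 20\right) \left(-12\right) - 3} - 268\right) = - 1212 \left(\frac{i \sqrt{7}}{19 \left(-12\right) - 3} - 268\right) = - 1212 \left(\frac{i \sqrt{7}}{-228 - 3} - 268\right) = - 1212 \left(\frac{i \sqrt{7}}{-231} - 268\right) = - 1212 \left(i \sqrt{7} \left(- \frac{1}{231}\right) - 268\right) = - 1212 \left(- \frac{i \sqrt{7}}{231} - 268\right) = - 1212 \left(-268 - \frac{i \sqrt{7}}{231}\right) = 324816 + \frac{404 i \sqrt{7}}{77}$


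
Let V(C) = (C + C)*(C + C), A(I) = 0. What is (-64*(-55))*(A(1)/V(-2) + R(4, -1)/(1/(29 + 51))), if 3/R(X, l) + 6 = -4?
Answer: -84480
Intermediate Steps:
R(X, l) = -3/10 (R(X, l) = 3/(-6 - 4) = 3/(-10) = 3*(-1/10) = -3/10)
V(C) = 4*C**2 (V(C) = (2*C)*(2*C) = 4*C**2)
(-64*(-55))*(A(1)/V(-2) + R(4, -1)/(1/(29 + 51))) = (-64*(-55))*(0/((4*(-2)**2)) - 3/(10*(1/(29 + 51)))) = 3520*(0/((4*4)) - 3/(10*(1/80))) = 3520*(0/16 - 3/(10*1/80)) = 3520*(0*(1/16) - 3/10*80) = 3520*(0 - 24) = 3520*(-24) = -84480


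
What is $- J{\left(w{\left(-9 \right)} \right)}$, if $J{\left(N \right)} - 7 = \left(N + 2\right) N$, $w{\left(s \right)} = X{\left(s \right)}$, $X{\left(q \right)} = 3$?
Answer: $-22$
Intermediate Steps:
$w{\left(s \right)} = 3$
$J{\left(N \right)} = 7 + N \left(2 + N\right)$ ($J{\left(N \right)} = 7 + \left(N + 2\right) N = 7 + \left(2 + N\right) N = 7 + N \left(2 + N\right)$)
$- J{\left(w{\left(-9 \right)} \right)} = - (7 + 3^{2} + 2 \cdot 3) = - (7 + 9 + 6) = \left(-1\right) 22 = -22$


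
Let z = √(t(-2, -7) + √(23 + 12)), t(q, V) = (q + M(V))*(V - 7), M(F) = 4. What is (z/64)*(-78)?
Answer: -39*I*√(28 - √35)/32 ≈ -5.7273*I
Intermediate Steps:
t(q, V) = (-7 + V)*(4 + q) (t(q, V) = (q + 4)*(V - 7) = (4 + q)*(-7 + V) = (-7 + V)*(4 + q))
z = √(-28 + √35) (z = √((-28 - 7*(-2) + 4*(-7) - 7*(-2)) + √(23 + 12)) = √((-28 + 14 - 28 + 14) + √35) = √(-28 + √35) ≈ 4.6994*I)
(z/64)*(-78) = (√(-28 + √35)/64)*(-78) = -39*√(-28 + √35)/32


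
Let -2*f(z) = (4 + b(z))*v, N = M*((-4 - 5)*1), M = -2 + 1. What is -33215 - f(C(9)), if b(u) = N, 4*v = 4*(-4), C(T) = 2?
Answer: -33241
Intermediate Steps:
M = -1
v = -4 (v = (4*(-4))/4 = (¼)*(-16) = -4)
N = 9 (N = -(-4 - 5) = -(-9) = -1*(-9) = 9)
b(u) = 9
f(z) = 26 (f(z) = -(4 + 9)*(-4)/2 = -13*(-4)/2 = -½*(-52) = 26)
-33215 - f(C(9)) = -33215 - 1*26 = -33215 - 26 = -33241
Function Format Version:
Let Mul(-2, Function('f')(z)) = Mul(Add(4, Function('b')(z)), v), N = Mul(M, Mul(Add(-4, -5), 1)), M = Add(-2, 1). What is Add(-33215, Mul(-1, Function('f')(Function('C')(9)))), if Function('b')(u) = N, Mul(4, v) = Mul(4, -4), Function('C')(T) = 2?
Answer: -33241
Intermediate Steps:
M = -1
v = -4 (v = Mul(Rational(1, 4), Mul(4, -4)) = Mul(Rational(1, 4), -16) = -4)
N = 9 (N = Mul(-1, Mul(Add(-4, -5), 1)) = Mul(-1, Mul(-9, 1)) = Mul(-1, -9) = 9)
Function('b')(u) = 9
Function('f')(z) = 26 (Function('f')(z) = Mul(Rational(-1, 2), Mul(Add(4, 9), -4)) = Mul(Rational(-1, 2), Mul(13, -4)) = Mul(Rational(-1, 2), -52) = 26)
Add(-33215, Mul(-1, Function('f')(Function('C')(9)))) = Add(-33215, Mul(-1, 26)) = Add(-33215, -26) = -33241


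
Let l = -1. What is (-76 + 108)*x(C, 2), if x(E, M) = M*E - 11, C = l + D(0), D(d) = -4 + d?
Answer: -672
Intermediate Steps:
C = -5 (C = -1 + (-4 + 0) = -1 - 4 = -5)
x(E, M) = -11 + E*M (x(E, M) = E*M - 11 = -11 + E*M)
(-76 + 108)*x(C, 2) = (-76 + 108)*(-11 - 5*2) = 32*(-11 - 10) = 32*(-21) = -672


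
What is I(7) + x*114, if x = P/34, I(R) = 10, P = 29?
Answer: 1823/17 ≈ 107.24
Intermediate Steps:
x = 29/34 ≈ 0.85294
I(7) + x*114 = 10 + (29/34)*114 = 10 + 1653/17 = 1823/17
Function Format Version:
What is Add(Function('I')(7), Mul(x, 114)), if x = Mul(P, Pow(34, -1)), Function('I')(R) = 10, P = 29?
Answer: Rational(1823, 17) ≈ 107.24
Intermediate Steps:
x = Rational(29, 34) (x = Mul(29, Pow(34, -1)) = Mul(29, Rational(1, 34)) = Rational(29, 34) ≈ 0.85294)
Add(Function('I')(7), Mul(x, 114)) = Add(10, Mul(Rational(29, 34), 114)) = Add(10, Rational(1653, 17)) = Rational(1823, 17)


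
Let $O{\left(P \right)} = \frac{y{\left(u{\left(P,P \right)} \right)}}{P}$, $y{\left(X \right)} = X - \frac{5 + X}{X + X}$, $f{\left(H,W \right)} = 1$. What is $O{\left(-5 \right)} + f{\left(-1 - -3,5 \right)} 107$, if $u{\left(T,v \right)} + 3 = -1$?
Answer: $\frac{4311}{40} \approx 107.78$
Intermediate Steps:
$u{\left(T,v \right)} = -4$ ($u{\left(T,v \right)} = -3 - 1 = -4$)
$y{\left(X \right)} = X - \frac{5 + X}{2 X}$
$O{\left(P \right)} = - \frac{31}{8 P}$ ($O{\left(P \right)} = \frac{- \frac{1}{2} - 4 - \frac{5}{2 \left(-4\right)}}{P} = \frac{- \frac{1}{2} - 4 - - \frac{5}{8}}{P} = \frac{- \frac{1}{2} - 4 + \frac{5}{8}}{P} = - \frac{31}{8 P}$)
$O{\left(-5 \right)} + f{\left(-1 - -3,5 \right)} 107 = - \frac{31}{8 \left(-5\right)} + 1 \cdot 107 = \left(- \frac{31}{8}\right) \left(- \frac{1}{5}\right) + 107 = \frac{31}{40} + 107 = \frac{4311}{40}$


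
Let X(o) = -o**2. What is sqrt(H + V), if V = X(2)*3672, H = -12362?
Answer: 5*I*sqrt(1082) ≈ 164.47*I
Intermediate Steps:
V = -14688 (V = -1*2**2*3672 = -1*4*3672 = -4*3672 = -14688)
sqrt(H + V) = sqrt(-12362 - 14688) = sqrt(-27050) = 5*I*sqrt(1082)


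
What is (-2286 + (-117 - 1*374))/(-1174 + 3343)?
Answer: -2777/2169 ≈ -1.2803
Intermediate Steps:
(-2286 + (-117 - 1*374))/(-1174 + 3343) = (-2286 + (-117 - 374))/2169 = (-2286 - 491)*(1/2169) = -2777*1/2169 = -2777/2169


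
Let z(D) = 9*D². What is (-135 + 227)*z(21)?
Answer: 365148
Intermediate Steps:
(-135 + 227)*z(21) = (-135 + 227)*(9*21²) = 92*(9*441) = 92*3969 = 365148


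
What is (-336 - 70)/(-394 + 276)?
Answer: 203/59 ≈ 3.4407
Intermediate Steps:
(-336 - 70)/(-394 + 276) = -406/(-118) = -406*(-1/118) = 203/59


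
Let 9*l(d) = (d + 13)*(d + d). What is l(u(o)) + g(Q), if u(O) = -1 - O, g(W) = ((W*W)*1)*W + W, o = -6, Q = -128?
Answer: -2097260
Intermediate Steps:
g(W) = W + W**3 (g(W) = (W**2*1)*W + W = W**2*W + W = W**3 + W = W + W**3)
l(d) = 2*d*(13 + d)/9 (l(d) = ((d + 13)*(d + d))/9 = ((13 + d)*(2*d))/9 = (2*d*(13 + d))/9 = 2*d*(13 + d)/9)
l(u(o)) + g(Q) = 2*(-1 - 1*(-6))*(13 + (-1 - 1*(-6)))/9 + (-128 + (-128)**3) = 2*(-1 + 6)*(13 + (-1 + 6))/9 + (-128 - 2097152) = (2/9)*5*(13 + 5) - 2097280 = (2/9)*5*18 - 2097280 = 20 - 2097280 = -2097260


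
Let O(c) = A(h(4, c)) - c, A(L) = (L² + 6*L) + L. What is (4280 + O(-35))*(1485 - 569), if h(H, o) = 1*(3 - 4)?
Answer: 3947044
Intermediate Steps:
h(H, o) = -1 (h(H, o) = 1*(-1) = -1)
A(L) = L² + 7*L
O(c) = -6 - c (O(c) = -(7 - 1) - c = -1*6 - c = -6 - c)
(4280 + O(-35))*(1485 - 569) = (4280 + (-6 - 1*(-35)))*(1485 - 569) = (4280 + (-6 + 35))*916 = (4280 + 29)*916 = 4309*916 = 3947044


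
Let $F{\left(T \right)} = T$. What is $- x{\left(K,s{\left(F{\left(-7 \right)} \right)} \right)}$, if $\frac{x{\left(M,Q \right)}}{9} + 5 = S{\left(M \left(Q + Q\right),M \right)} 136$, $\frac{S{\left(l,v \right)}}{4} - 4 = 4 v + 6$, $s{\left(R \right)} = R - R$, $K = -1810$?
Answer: $35398125$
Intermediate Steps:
$s{\left(R \right)} = 0$
$S{\left(l,v \right)} = 40 + 16 v$ ($S{\left(l,v \right)} = 16 + 4 \left(4 v + 6\right) = 16 + 4 \left(6 + 4 v\right) = 16 + \left(24 + 16 v\right) = 40 + 16 v$)
$x{\left(M,Q \right)} = 48915 + 19584 M$ ($x{\left(M,Q \right)} = -45 + 9 \left(40 + 16 M\right) 136 = -45 + 9 \left(5440 + 2176 M\right) = -45 + \left(48960 + 19584 M\right) = 48915 + 19584 M$)
$- x{\left(K,s{\left(F{\left(-7 \right)} \right)} \right)} = - (48915 + 19584 \left(-1810\right)) = - (48915 - 35447040) = \left(-1\right) \left(-35398125\right) = 35398125$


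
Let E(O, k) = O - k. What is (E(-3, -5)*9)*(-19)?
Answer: -342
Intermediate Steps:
(E(-3, -5)*9)*(-19) = ((-3 - 1*(-5))*9)*(-19) = ((-3 + 5)*9)*(-19) = (2*9)*(-19) = 18*(-19) = -342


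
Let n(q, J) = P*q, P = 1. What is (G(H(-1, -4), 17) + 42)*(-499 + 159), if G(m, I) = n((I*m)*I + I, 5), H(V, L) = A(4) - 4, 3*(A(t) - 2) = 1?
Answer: 431120/3 ≈ 1.4371e+5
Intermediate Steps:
A(t) = 7/3 (A(t) = 2 + (⅓)*1 = 2 + ⅓ = 7/3)
n(q, J) = q (n(q, J) = 1*q = q)
H(V, L) = -5/3 (H(V, L) = 7/3 - 4 = -5/3)
G(m, I) = I + m*I² (G(m, I) = (I*m)*I + I = m*I² + I = I + m*I²)
(G(H(-1, -4), 17) + 42)*(-499 + 159) = (17*(1 + 17*(-5/3)) + 42)*(-499 + 159) = (17*(1 - 85/3) + 42)*(-340) = (17*(-82/3) + 42)*(-340) = (-1394/3 + 42)*(-340) = -1268/3*(-340) = 431120/3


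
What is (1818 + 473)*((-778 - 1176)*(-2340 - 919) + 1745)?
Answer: 14593282821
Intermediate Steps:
(1818 + 473)*((-778 - 1176)*(-2340 - 919) + 1745) = 2291*(-1954*(-3259) + 1745) = 2291*(6368086 + 1745) = 2291*6369831 = 14593282821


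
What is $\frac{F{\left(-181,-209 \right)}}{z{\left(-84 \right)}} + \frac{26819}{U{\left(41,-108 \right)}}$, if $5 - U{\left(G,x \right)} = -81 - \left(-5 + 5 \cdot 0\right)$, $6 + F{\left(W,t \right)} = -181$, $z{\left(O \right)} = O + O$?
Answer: $\frac{1506913}{4536} \approx 332.21$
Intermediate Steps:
$z{\left(O \right)} = 2 O$
$F{\left(W,t \right)} = -187$ ($F{\left(W,t \right)} = -6 - 181 = -187$)
$U{\left(G,x \right)} = 81$ ($U{\left(G,x \right)} = 5 - \left(-81 - \left(-5 + 5 \cdot 0\right)\right) = 5 - \left(-81 - \left(-5 + 0\right)\right) = 5 - \left(-81 - -5\right) = 5 - \left(-81 + 5\right) = 5 - -76 = 5 + 76 = 81$)
$\frac{F{\left(-181,-209 \right)}}{z{\left(-84 \right)}} + \frac{26819}{U{\left(41,-108 \right)}} = - \frac{187}{2 \left(-84\right)} + \frac{26819}{81} = - \frac{187}{-168} + 26819 \cdot \frac{1}{81} = \left(-187\right) \left(- \frac{1}{168}\right) + \frac{26819}{81} = \frac{187}{168} + \frac{26819}{81} = \frac{1506913}{4536}$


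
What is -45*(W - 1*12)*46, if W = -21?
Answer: 68310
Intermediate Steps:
-45*(W - 1*12)*46 = -45*(-21 - 1*12)*46 = -45*(-21 - 12)*46 = -45*(-33)*46 = 1485*46 = 68310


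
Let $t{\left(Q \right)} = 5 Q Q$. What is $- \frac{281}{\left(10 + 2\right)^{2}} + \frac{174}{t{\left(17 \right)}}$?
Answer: $- \frac{380989}{208080} \approx -1.831$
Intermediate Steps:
$t{\left(Q \right)} = 5 Q^{2}$
$- \frac{281}{\left(10 + 2\right)^{2}} + \frac{174}{t{\left(17 \right)}} = - \frac{281}{\left(10 + 2\right)^{2}} + \frac{174}{5 \cdot 17^{2}} = - \frac{281}{12^{2}} + \frac{174}{5 \cdot 289} = - \frac{281}{144} + \frac{174}{1445} = - \frac{380989}{208080}$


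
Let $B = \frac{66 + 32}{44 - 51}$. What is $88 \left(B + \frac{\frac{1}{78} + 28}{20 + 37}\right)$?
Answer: $- \frac{139084}{117} \approx -1188.8$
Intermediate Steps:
$B = -14$ ($B = \frac{98}{-7} = 98 \left(- \frac{1}{7}\right) = -14$)
$88 \left(B + \frac{\frac{1}{78} + 28}{20 + 37}\right) = 88 \left(-14 + \frac{\frac{1}{78} + 28}{20 + 37}\right) = 88 \left(-14 + \frac{\frac{1}{78} + 28}{57}\right) = 88 \left(-14 + \frac{2185}{78} \cdot \frac{1}{57}\right) = 88 \left(-14 + \frac{115}{234}\right) = 88 \left(- \frac{3161}{234}\right) = - \frac{139084}{117}$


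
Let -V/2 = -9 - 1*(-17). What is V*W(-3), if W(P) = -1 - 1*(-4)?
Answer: -48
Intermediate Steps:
V = -16 (V = -2*(-9 - 1*(-17)) = -2*(-9 + 17) = -2*8 = -16)
W(P) = 3 (W(P) = -1 + 4 = 3)
V*W(-3) = -16*3 = -48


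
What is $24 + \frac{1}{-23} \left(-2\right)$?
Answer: $\frac{554}{23} \approx 24.087$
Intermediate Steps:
$24 + \frac{1}{-23} \left(-2\right) = 24 - - \frac{2}{23} = 24 + \frac{2}{23} = \frac{554}{23}$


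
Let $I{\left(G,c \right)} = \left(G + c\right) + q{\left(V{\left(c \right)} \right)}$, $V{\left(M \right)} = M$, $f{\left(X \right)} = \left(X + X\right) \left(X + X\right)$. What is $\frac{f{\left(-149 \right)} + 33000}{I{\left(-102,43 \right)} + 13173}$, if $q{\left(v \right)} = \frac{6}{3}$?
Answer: $\frac{30451}{3279} \approx 9.2867$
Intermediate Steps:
$f{\left(X \right)} = 4 X^{2}$ ($f{\left(X \right)} = 2 X 2 X = 4 X^{2}$)
$q{\left(v \right)} = 2$ ($q{\left(v \right)} = 6 \cdot \frac{1}{3} = 2$)
$I{\left(G,c \right)} = 2 + G + c$ ($I{\left(G,c \right)} = \left(G + c\right) + 2 = 2 + G + c$)
$\frac{f{\left(-149 \right)} + 33000}{I{\left(-102,43 \right)} + 13173} = \frac{4 \left(-149\right)^{2} + 33000}{\left(2 - 102 + 43\right) + 13173} = \frac{4 \cdot 22201 + 33000}{-57 + 13173} = \frac{88804 + 33000}{13116} = 121804 \cdot \frac{1}{13116} = \frac{30451}{3279}$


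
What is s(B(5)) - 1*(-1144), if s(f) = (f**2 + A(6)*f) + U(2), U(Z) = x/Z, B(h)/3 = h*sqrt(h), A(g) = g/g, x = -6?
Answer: 2266 + 15*sqrt(5) ≈ 2299.5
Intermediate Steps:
A(g) = 1
B(h) = 3*h**(3/2) (B(h) = 3*(h*sqrt(h)) = 3*h**(3/2))
U(Z) = -6/Z
s(f) = -3 + f + f**2 (s(f) = (f**2 + 1*f) - 6/2 = (f**2 + f) - 6*1/2 = (f + f**2) - 3 = -3 + f + f**2)
s(B(5)) - 1*(-1144) = (-3 + 3*5**(3/2) + (3*5**(3/2))**2) - 1*(-1144) = (-3 + 3*(5*sqrt(5)) + (3*(5*sqrt(5)))**2) + 1144 = (-3 + 15*sqrt(5) + (15*sqrt(5))**2) + 1144 = (-3 + 15*sqrt(5) + 1125) + 1144 = (1122 + 15*sqrt(5)) + 1144 = 2266 + 15*sqrt(5)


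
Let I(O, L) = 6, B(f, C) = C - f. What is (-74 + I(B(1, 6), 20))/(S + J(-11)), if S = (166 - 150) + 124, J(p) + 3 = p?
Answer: -34/63 ≈ -0.53968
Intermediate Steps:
J(p) = -3 + p
S = 140 (S = 16 + 124 = 140)
(-74 + I(B(1, 6), 20))/(S + J(-11)) = (-74 + 6)/(140 + (-3 - 11)) = -68/(140 - 14) = -68/126 = -68*1/126 = -34/63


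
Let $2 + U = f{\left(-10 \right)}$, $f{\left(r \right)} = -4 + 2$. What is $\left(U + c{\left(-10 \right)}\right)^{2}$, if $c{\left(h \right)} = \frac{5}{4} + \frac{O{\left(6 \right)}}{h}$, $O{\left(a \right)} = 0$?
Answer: $\frac{121}{16} \approx 7.5625$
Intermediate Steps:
$f{\left(r \right)} = -2$
$U = -4$ ($U = -2 - 2 = -4$)
$c{\left(h \right)} = \frac{5}{4}$ ($c{\left(h \right)} = \frac{5}{4} + \frac{0}{h} = 5 \cdot \frac{1}{4} + 0 = \frac{5}{4} + 0 = \frac{5}{4}$)
$\left(U + c{\left(-10 \right)}\right)^{2} = \left(-4 + \frac{5}{4}\right)^{2} = \left(- \frac{11}{4}\right)^{2} = \frac{121}{16}$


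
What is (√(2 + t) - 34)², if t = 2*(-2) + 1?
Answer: (34 - I)² ≈ 1155.0 - 68.0*I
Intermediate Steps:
t = -3 (t = -4 + 1 = -3)
(√(2 + t) - 34)² = (√(2 - 3) - 34)² = (√(-1) - 34)² = (I - 34)² = (-34 + I)²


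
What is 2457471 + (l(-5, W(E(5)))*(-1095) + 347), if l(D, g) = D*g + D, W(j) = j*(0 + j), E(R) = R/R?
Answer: 2468768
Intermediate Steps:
E(R) = 1
W(j) = j**2 (W(j) = j*j = j**2)
l(D, g) = D + D*g
2457471 + (l(-5, W(E(5)))*(-1095) + 347) = 2457471 + (-5*(1 + 1**2)*(-1095) + 347) = 2457471 + (-5*(1 + 1)*(-1095) + 347) = 2457471 + (-5*2*(-1095) + 347) = 2457471 + (-10*(-1095) + 347) = 2457471 + (10950 + 347) = 2457471 + 11297 = 2468768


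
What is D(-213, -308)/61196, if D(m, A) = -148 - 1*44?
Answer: -48/15299 ≈ -0.0031375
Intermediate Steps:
D(m, A) = -192 (D(m, A) = -148 - 44 = -192)
D(-213, -308)/61196 = -192/61196 = -192*1/61196 = -48/15299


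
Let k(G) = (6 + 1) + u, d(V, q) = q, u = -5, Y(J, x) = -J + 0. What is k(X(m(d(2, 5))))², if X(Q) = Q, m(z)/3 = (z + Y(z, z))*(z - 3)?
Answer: 4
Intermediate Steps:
Y(J, x) = -J
m(z) = 0 (m(z) = 3*((z - z)*(z - 3)) = 3*(0*(-3 + z)) = 3*0 = 0)
k(G) = 2 (k(G) = (6 + 1) - 5 = 7 - 5 = 2)
k(X(m(d(2, 5))))² = 2² = 4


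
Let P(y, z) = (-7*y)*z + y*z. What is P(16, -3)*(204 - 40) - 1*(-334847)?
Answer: 382079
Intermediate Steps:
P(y, z) = -6*y*z (P(y, z) = -7*y*z + y*z = -6*y*z)
P(16, -3)*(204 - 40) - 1*(-334847) = (-6*16*(-3))*(204 - 40) - 1*(-334847) = 288*164 + 334847 = 47232 + 334847 = 382079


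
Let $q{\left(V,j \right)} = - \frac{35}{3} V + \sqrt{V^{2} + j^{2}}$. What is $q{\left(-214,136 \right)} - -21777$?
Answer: $\frac{72821}{3} + 2 \sqrt{16073} \approx 24527.0$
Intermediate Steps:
$q{\left(V,j \right)} = \sqrt{V^{2} + j^{2}} - \frac{35 V}{3}$ ($q{\left(V,j \right)} = \left(-35\right) \frac{1}{3} V + \sqrt{V^{2} + j^{2}} = - \frac{35 V}{3} + \sqrt{V^{2} + j^{2}} = \sqrt{V^{2} + j^{2}} - \frac{35 V}{3}$)
$q{\left(-214,136 \right)} - -21777 = \left(\sqrt{\left(-214\right)^{2} + 136^{2}} - - \frac{7490}{3}\right) - -21777 = \left(\sqrt{45796 + 18496} + \frac{7490}{3}\right) + 21777 = \left(\sqrt{64292} + \frac{7490}{3}\right) + 21777 = \left(2 \sqrt{16073} + \frac{7490}{3}\right) + 21777 = \left(\frac{7490}{3} + 2 \sqrt{16073}\right) + 21777 = \frac{72821}{3} + 2 \sqrt{16073}$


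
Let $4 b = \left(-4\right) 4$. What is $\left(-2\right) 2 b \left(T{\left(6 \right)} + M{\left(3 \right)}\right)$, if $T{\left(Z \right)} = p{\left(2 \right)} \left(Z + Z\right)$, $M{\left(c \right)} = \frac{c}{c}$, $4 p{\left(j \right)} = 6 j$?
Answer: $592$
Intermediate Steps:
$b = -4$ ($b = \frac{\left(-4\right) 4}{4} = \frac{1}{4} \left(-16\right) = -4$)
$p{\left(j \right)} = \frac{3 j}{2}$ ($p{\left(j \right)} = \frac{6 j}{4} = \frac{3 j}{2}$)
$M{\left(c \right)} = 1$
$T{\left(Z \right)} = 6 Z$ ($T{\left(Z \right)} = \frac{3}{2} \cdot 2 \left(Z + Z\right) = 3 \cdot 2 Z = 6 Z$)
$\left(-2\right) 2 b \left(T{\left(6 \right)} + M{\left(3 \right)}\right) = \left(-2\right) 2 \left(-4\right) \left(6 \cdot 6 + 1\right) = \left(-4\right) \left(-4\right) \left(36 + 1\right) = 16 \cdot 37 = 592$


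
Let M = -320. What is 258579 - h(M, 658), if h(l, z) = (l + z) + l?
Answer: 258561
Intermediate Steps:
h(l, z) = z + 2*l
258579 - h(M, 658) = 258579 - (658 + 2*(-320)) = 258579 - (658 - 640) = 258579 - 1*18 = 258579 - 18 = 258561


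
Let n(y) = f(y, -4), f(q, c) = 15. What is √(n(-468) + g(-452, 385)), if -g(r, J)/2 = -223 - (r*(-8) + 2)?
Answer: √7697 ≈ 87.733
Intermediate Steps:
n(y) = 15
g(r, J) = 450 - 16*r (g(r, J) = -2*(-223 - (r*(-8) + 2)) = -2*(-223 - (-8*r + 2)) = -2*(-223 - (2 - 8*r)) = -2*(-223 + (-2 + 8*r)) = -2*(-225 + 8*r) = 450 - 16*r)
√(n(-468) + g(-452, 385)) = √(15 + (450 - 16*(-452))) = √(15 + (450 + 7232)) = √(15 + 7682) = √7697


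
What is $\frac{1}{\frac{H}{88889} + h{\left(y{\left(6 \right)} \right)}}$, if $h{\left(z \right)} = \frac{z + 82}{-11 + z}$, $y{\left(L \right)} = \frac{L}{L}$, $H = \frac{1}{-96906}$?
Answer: $- \frac{21534693585}{178737956758} \approx -0.12048$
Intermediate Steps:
$H = - \frac{1}{96906} \approx -1.0319 \cdot 10^{-5}$
$y{\left(L \right)} = 1$
$h{\left(z \right)} = \frac{82 + z}{-11 + z}$
$\frac{1}{\frac{H}{88889} + h{\left(y{\left(6 \right)} \right)}} = \frac{1}{- \frac{1}{96906 \cdot 88889} + \frac{82 + 1}{-11 + 1}} = \frac{1}{\left(- \frac{1}{96906}\right) \frac{1}{88889} + \frac{1}{-10} \cdot 83} = \frac{1}{- \frac{1}{8613877434} - \frac{83}{10}} = \frac{1}{- \frac{178737956758}{21534693585}} = - \frac{21534693585}{178737956758}$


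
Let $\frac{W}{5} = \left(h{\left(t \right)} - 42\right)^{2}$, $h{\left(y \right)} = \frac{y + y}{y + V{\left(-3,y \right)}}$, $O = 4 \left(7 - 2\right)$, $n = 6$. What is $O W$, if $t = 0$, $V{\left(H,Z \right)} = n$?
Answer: $176400$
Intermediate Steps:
$V{\left(H,Z \right)} = 6$
$O = 20$ ($O = 4 \cdot 5 = 20$)
$h{\left(y \right)} = \frac{2 y}{6 + y}$ ($h{\left(y \right)} = \frac{y + y}{y + 6} = \frac{2 y}{6 + y}$)
$W = 8820$ ($W = 5 \left(2 \cdot 0 \frac{1}{6 + 0} - 42\right)^{2} = 5 \left(2 \cdot 0 \cdot \frac{1}{6} - 42\right)^{2} = 5 \left(0 - 42\right)^{2} = 5 \left(-42\right)^{2} = 5 \cdot 1764 = 8820$)
$O W = 20 \cdot 8820 = 176400$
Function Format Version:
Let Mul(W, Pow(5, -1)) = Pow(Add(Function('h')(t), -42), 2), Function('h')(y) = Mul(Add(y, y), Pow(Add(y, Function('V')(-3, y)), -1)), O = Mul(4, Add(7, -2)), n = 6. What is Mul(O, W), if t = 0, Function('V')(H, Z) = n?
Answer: 176400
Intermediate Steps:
Function('V')(H, Z) = 6
O = 20 (O = Mul(4, 5) = 20)
Function('h')(y) = Mul(2, y, Pow(Add(6, y), -1)) (Function('h')(y) = Mul(Add(y, y), Pow(Add(y, 6), -1)) = Mul(Mul(2, y), Pow(Add(6, y), -1)) = Mul(2, y, Pow(Add(6, y), -1)))
W = 8820 (W = Mul(5, Pow(Add(Mul(2, 0, Pow(Add(6, 0), -1)), -42), 2)) = Mul(5, Pow(Add(Mul(2, 0, Pow(6, -1)), -42), 2)) = Mul(5, Pow(Add(Mul(2, 0, Rational(1, 6)), -42), 2)) = Mul(5, Pow(Add(0, -42), 2)) = Mul(5, Pow(-42, 2)) = Mul(5, 1764) = 8820)
Mul(O, W) = Mul(20, 8820) = 176400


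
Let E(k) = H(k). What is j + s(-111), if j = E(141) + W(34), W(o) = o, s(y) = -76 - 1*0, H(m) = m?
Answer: 99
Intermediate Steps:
s(y) = -76 (s(y) = -76 + 0 = -76)
E(k) = k
j = 175 (j = 141 + 34 = 175)
j + s(-111) = 175 - 76 = 99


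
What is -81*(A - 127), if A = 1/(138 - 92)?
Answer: 473121/46 ≈ 10285.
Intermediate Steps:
A = 1/46 ≈ 0.021739
-81*(A - 127) = -81*(1/46 - 127) = -81*(-5841/46) = 473121/46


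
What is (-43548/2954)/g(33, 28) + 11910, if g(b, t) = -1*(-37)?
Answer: 650847816/54649 ≈ 11910.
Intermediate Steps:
g(b, t) = 37
(-43548/2954)/g(33, 28) + 11910 = -43548/2954/37 + 11910 = -43548*1/2954*(1/37) + 11910 = -21774/1477*1/37 + 11910 = -21774/54649 + 11910 = 650847816/54649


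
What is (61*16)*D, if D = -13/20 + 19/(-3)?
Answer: -102236/15 ≈ -6815.7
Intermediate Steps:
D = -419/60 (D = -13*1/20 + 19*(-1/3) = -13/20 - 19/3 = -419/60 ≈ -6.9833)
(61*16)*D = (61*16)*(-419/60) = 976*(-419/60) = -102236/15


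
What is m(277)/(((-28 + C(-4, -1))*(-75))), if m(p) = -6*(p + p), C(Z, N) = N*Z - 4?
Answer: -277/175 ≈ -1.5829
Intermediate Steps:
C(Z, N) = -4 + N*Z
m(p) = -12*p
m(277)/(((-28 + C(-4, -1))*(-75))) = (-12*277)/(((-28 + (-4 - 1*(-4)))*(-75))) = -3324*(-1/(75*(-28 + (-4 + 4)))) = -3324*(-1/(75*(-28 + 0))) = -3324/((-28*(-75))) = -3324/2100 = -3324*1/2100 = -277/175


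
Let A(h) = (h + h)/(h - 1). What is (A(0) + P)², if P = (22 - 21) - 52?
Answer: 2601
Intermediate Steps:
A(h) = 2*h/(-1 + h) (A(h) = (2*h)/(-1 + h) = 2*h/(-1 + h))
P = -51 (P = 1 - 52 = -51)
(A(0) + P)² = (2*0/(-1 + 0) - 51)² = (2*0/(-1) - 51)² = (2*0*(-1) - 51)² = (0 - 51)² = (-51)² = 2601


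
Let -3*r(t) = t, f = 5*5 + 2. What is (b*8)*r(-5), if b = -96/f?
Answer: -1280/27 ≈ -47.407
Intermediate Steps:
f = 27 (f = 25 + 2 = 27)
r(t) = -t/3
b = -32/9 (b = -96/27 = -96*1/27 = -32/9 ≈ -3.5556)
(b*8)*r(-5) = (-32/9*8)*(-⅓*(-5)) = -256/9*5/3 = -1280/27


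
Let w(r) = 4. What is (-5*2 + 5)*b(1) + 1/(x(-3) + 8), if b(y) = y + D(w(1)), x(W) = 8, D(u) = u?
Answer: -399/16 ≈ -24.938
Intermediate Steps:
b(y) = 4 + y (b(y) = y + 4 = 4 + y)
(-5*2 + 5)*b(1) + 1/(x(-3) + 8) = (-5*2 + 5)*(4 + 1) + 1/(8 + 8) = (-10 + 5)*5 + 1/16 = -5*5 + 1/16 = -25 + 1/16 = -399/16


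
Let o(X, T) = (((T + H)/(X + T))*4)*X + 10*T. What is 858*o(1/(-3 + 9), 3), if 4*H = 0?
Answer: 499356/19 ≈ 26282.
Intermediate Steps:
H = 0 (H = (¼)*0 = 0)
o(X, T) = 10*T + 4*T*X/(T + X) (o(X, T) = (((T + 0)/(X + T))*4)*X + 10*T = ((T/(T + X))*4)*X + 10*T = (4*T/(T + X))*X + 10*T = 4*T*X/(T + X) + 10*T = 10*T + 4*T*X/(T + X))
858*o(1/(-3 + 9), 3) = 858*(2*3*(5*3 + 7/(-3 + 9))/(3 + 1/(-3 + 9))) = 858*(2*3*(15 + 7/6)/(3 + 1/6)) = 858*(2*3*(15 + 7*(⅙))/(3 + ⅙)) = 858*(2*3*(15 + 7/6)/(19/6)) = 858*(2*3*(6/19)*(97/6)) = 858*(582/19) = 499356/19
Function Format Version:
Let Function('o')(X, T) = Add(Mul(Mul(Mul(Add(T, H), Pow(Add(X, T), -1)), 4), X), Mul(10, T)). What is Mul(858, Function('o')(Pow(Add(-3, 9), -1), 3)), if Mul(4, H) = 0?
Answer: Rational(499356, 19) ≈ 26282.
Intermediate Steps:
H = 0 (H = Mul(Rational(1, 4), 0) = 0)
Function('o')(X, T) = Add(Mul(10, T), Mul(4, T, X, Pow(Add(T, X), -1))) (Function('o')(X, T) = Add(Mul(Mul(Mul(Add(T, 0), Pow(Add(X, T), -1)), 4), X), Mul(10, T)) = Add(Mul(Mul(Mul(T, Pow(Add(T, X), -1)), 4), X), Mul(10, T)) = Add(Mul(Mul(4, T, Pow(Add(T, X), -1)), X), Mul(10, T)) = Add(Mul(4, T, X, Pow(Add(T, X), -1)), Mul(10, T)) = Add(Mul(10, T), Mul(4, T, X, Pow(Add(T, X), -1))))
Mul(858, Function('o')(Pow(Add(-3, 9), -1), 3)) = Mul(858, Mul(2, 3, Pow(Add(3, Pow(Add(-3, 9), -1)), -1), Add(Mul(5, 3), Mul(7, Pow(Add(-3, 9), -1))))) = Mul(858, Mul(2, 3, Pow(Add(3, Pow(6, -1)), -1), Add(15, Mul(7, Pow(6, -1))))) = Mul(858, Mul(2, 3, Pow(Add(3, Rational(1, 6)), -1), Add(15, Mul(7, Rational(1, 6))))) = Mul(858, Mul(2, 3, Pow(Rational(19, 6), -1), Add(15, Rational(7, 6)))) = Mul(858, Mul(2, 3, Rational(6, 19), Rational(97, 6))) = Mul(858, Rational(582, 19)) = Rational(499356, 19)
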